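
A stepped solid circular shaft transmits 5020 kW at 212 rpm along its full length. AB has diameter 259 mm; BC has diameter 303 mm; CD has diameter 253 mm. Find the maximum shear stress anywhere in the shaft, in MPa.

71.1 MPa

ω = 2π·212/60 = 22.20 rad/s, so T = P/ω = 5020×10³ / 22.20 = 226100 N·m.
Under the same torque, τ_max = 16T/(πd³) is largest where d is smallest — segment CD (d = 253 mm).
τ_max = 16·226100/(π·(0.253)³) = 7.111×10^7 Pa.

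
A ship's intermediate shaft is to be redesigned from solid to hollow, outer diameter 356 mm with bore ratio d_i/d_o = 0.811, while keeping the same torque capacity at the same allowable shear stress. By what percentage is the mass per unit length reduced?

50.1 %

Equal τ_max and T ⇒ the solid shaft needs d_s³ = d_o³(1−k⁴), so d_s = 356·(1−0.811⁴)^(1/3) = 294.7 mm.
Area ratio A_h/A_s = d_o²(1−k²)/d_s² = (1−k²)/(1−k⁴)^(2/3) = 0.4994.
Mass saving = 1 − 0.4994 = 50.1 %.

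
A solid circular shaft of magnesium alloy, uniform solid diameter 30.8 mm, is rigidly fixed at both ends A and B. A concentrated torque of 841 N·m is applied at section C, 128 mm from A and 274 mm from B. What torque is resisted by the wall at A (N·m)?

With uniform GJ and both ends fixed, compatibility θ_AC = θ_CB gives T_A·a = T_B·b, together with T_A + T_B = T₀.
T_A = T₀·b/(a+b) = 841.0·274/402.0 = 573.2 N·m; T_B = 267.8 N·m.

573 N·m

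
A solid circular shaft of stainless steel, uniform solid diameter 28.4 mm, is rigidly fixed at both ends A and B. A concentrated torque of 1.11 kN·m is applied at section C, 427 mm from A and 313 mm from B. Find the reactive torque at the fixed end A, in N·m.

With uniform GJ and both ends fixed, compatibility θ_AC = θ_CB gives T_A·a = T_B·b, together with T_A + T_B = T₀.
T_A = T₀·b/(a+b) = 1110·313/740.0 = 469.5 N·m; T_B = 640.5 N·m.

470 N·m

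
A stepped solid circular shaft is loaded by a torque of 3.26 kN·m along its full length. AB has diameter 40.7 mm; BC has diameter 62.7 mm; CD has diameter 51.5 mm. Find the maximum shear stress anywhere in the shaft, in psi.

Under the same torque, τ_max = 16T/(πd³) is largest where d is smallest — segment AB (d = 40.7 mm).
τ_max = 16·3260/(π·(0.0407)³) = 2.463×10^8 Pa.

35700 psi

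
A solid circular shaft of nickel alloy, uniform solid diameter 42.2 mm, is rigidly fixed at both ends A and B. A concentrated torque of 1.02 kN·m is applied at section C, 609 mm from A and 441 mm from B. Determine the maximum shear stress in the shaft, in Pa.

4.01e7 Pa

With uniform GJ and both ends fixed, compatibility θ_AC = θ_CB gives T_A·a = T_B·b, together with T_A + T_B = T₀.
T_A = T₀·b/(a+b) = 1020·441/1050 = 428.4 N·m; T_B = 591.6 N·m.
τ in each portion: τ_AC = 2.90×10^7 Pa, τ_CB = 4.01×10^7 Pa; maximum is in CB.
τ_max = T_CB·r/J = 591.6·0.0211/3.11×10^-7 = 4.009×10^7 Pa.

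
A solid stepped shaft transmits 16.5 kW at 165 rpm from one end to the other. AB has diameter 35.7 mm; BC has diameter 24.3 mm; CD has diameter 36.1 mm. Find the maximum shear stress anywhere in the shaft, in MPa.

ω = 2π·165/60 = 17.28 rad/s, so T = P/ω = 16.5×10³ / 17.28 = 954.9 N·m.
Under the same torque, τ_max = 16T/(πd³) is largest where d is smallest — segment BC (d = 24.3 mm).
τ_max = 16·954.9/(π·(0.0243)³) = 3.389×10^8 Pa.

339 MPa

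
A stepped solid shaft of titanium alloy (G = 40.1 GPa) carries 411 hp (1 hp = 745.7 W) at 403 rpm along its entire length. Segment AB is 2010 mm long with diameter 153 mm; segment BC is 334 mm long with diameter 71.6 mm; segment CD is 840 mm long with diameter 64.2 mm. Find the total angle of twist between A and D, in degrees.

ω = 2π·403/60 = 42.20 rad/s, so T = P/ω = 411×745.7 / 42.20 = 7262 N·m.
J_AB = π(0.153)⁴/32 = 5.38×10^-5 m⁴; J_BC = π(0.0716)⁴/32 = 2.58×10^-6 m⁴; J_CD = π(0.0642)⁴/32 = 1.67×10^-6 m⁴.
θ = (T/G)·Σ L_i/J_i = (7262/40.1×10⁹)·(2.01/5.38×10^-5 + 0.334/2.58×10^-6 + 0.840/1.67×10^-6) = 0.1214 rad.

6.96°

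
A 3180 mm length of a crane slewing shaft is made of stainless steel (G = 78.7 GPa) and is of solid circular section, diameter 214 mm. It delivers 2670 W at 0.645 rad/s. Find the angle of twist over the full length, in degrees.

ω = 0.645 rad/s, so T = P/ω = 2670 / 0.6450 = 4140 N·m.
J = πd⁴/32 = π(0.214)⁴/32 = 2.059×10^-4 m⁴.
θ = T·L/(G·J) = 4140 × 3.18 / (78.7×10⁹ × 2.059×10^-4) = 8.124×10^-4 rad.

0.0465°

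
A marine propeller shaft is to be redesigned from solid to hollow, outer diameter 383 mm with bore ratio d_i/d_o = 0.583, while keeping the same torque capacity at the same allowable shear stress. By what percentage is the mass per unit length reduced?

Equal τ_max and T ⇒ the solid shaft needs d_s³ = d_o³(1−k⁴), so d_s = 383·(1−0.583⁴)^(1/3) = 367.6 mm.
Area ratio A_h/A_s = d_o²(1−k²)/d_s² = (1−k²)/(1−k⁴)^(2/3) = 0.7164.
Mass saving = 1 − 0.7164 = 28.4 %.

28.4 %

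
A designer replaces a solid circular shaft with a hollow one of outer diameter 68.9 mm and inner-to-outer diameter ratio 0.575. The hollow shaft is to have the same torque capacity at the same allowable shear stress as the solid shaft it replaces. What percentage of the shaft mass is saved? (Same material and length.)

Equal τ_max and T ⇒ the solid shaft needs d_s³ = d_o³(1−k⁴), so d_s = 68.9·(1−0.575⁴)^(1/3) = 66.29 mm.
Area ratio A_h/A_s = d_o²(1−k²)/d_s² = (1−k²)/(1−k⁴)^(2/3) = 0.7231.
Mass saving = 1 − 0.7231 = 27.7 %.

27.7 %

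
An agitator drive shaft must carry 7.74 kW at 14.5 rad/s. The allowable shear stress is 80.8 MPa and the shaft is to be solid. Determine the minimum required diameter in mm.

ω = 14.5 rad/s, so T = P/ω = 7.74×10³ / 14.50 = 533.8 N·m.
For a solid shaft τ_max = 16T/(πd³), so d = (16T/(π τ_allow))^(1/3) = (16·533.8/(π·8.08×10^7))^(1/3) = 0.03228 m.

32.3 mm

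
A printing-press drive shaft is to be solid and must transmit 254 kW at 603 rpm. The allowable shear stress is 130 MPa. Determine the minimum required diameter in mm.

54.0 mm

ω = 2π·603/60 = 63.15 rad/s, so T = P/ω = 254×10³ / 63.15 = 4022 N·m.
For a solid shaft τ_max = 16T/(πd³), so d = (16T/(π τ_allow))^(1/3) = (16·4022/(π·1.30×10^8))^(1/3) = 0.05401 m.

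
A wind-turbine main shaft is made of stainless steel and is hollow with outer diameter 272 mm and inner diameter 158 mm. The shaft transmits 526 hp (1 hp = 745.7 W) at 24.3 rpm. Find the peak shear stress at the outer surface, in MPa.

ω = 2π·24.3/60 = 2.545 rad/s, so T = P/ω = 526×745.7 / 2.545 = 154100 N·m.
J = π(d_o⁴ − d_i⁴)/32 = π(0.272⁴ − 0.158⁴)/32 = 4.762×10^-4 m⁴.
τ_max = T·r/J = 154100 × 0.136 / 4.762×10^-4 = 4.402×10^7 Pa.

44.0 MPa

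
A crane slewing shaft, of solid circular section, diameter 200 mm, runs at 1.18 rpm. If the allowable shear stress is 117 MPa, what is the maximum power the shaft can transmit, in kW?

22.7 kW

J = πd⁴/32 = π(0.200)⁴/32 = 1.571×10^-4 m⁴.
T_max = τ_allow·J/r = 1.17×10^8 × 1.571×10^-4 / 0.100 = 183800 N·m.
ω = 2π·1.18/60 = 0.1236 rad/s, so P_max = T_max·ω = 2.271×10^4 W.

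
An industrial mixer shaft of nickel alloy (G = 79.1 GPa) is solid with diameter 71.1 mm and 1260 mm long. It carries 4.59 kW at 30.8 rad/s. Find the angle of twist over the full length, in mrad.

0.946 mrad

ω = 30.8 rad/s, so T = P/ω = 4.59×10³ / 30.80 = 149.0 N·m.
J = πd⁴/32 = π(0.0711)⁴/32 = 2.509×10^-6 m⁴.
θ = T·L/(G·J) = 149.0 × 1.26 / (79.1×10⁹ × 2.509×10^-6) = 9.462×10^-4 rad.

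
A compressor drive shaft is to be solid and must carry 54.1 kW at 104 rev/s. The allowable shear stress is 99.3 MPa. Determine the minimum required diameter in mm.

16.2 mm

ω = 2π·104 = 653.5 rad/s, so T = P/ω = 54.1×10³ / 653.5 = 82.79 N·m.
For a solid shaft τ_max = 16T/(πd³), so d = (16T/(π τ_allow))^(1/3) = (16·82.79/(π·9.93×10^7))^(1/3) = 0.01619 m.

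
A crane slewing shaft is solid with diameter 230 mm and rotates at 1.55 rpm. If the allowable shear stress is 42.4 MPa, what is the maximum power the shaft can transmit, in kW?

16.4 kW

J = πd⁴/32 = π(0.230)⁴/32 = 2.747×10^-4 m⁴.
T_max = τ_allow·J/r = 4.24×10^7 × 2.747×10^-4 / 0.115 = 101300 N·m.
ω = 2π·1.55/60 = 0.1623 rad/s, so P_max = T_max·ω = 1.644×10^4 W.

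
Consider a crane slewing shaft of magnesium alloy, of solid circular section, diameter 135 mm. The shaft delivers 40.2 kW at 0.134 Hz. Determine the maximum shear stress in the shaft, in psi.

14300 psi

ω = 2π·0.134 = 0.8419 rad/s, so T = P/ω = 40.2×10³ / 0.8419 = 47750 N·m.
J = πd⁴/32 = π(0.135)⁴/32 = 3.261×10^-5 m⁴.
τ_max = T·r/J = 47750 × 0.0675 / 3.261×10^-5 = 9.883×10^7 Pa.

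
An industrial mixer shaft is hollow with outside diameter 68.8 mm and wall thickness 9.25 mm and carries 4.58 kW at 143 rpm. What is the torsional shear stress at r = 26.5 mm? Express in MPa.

5.16 MPa

ω = 2π·143/60 = 14.97 rad/s, so T = P/ω = 4.58×10³ / 14.97 = 305.8 N·m.
J = π(d_o⁴ − d_i⁴)/32 = π(0.0688⁴ − 0.0503⁴)/32 = 1.571×10^-6 m⁴.
Shear stress varies linearly with radius: τ = T·r/J = 305.8 × 0.0265 / 1.571×10^-6 = 5.158×10^6 Pa.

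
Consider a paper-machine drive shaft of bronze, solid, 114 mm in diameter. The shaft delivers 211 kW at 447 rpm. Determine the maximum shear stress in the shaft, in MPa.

15.5 MPa

ω = 2π·447/60 = 46.81 rad/s, so T = P/ω = 211×10³ / 46.81 = 4508 N·m.
J = πd⁴/32 = π(0.114)⁴/32 = 1.658×10^-5 m⁴.
τ_max = T·r/J = 4508 × 0.0570 / 1.658×10^-5 = 1.550×10^7 Pa.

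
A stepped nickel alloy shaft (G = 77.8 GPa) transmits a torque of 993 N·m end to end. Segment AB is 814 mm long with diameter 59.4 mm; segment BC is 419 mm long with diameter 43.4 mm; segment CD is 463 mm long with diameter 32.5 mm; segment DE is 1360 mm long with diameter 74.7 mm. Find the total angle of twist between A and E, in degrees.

4.78°

J_AB = π(0.0594)⁴/32 = 1.22×10^-6 m⁴; J_BC = π(0.0434)⁴/32 = 3.48×10^-7 m⁴; J_CD = π(0.0325)⁴/32 = 1.10×10^-7 m⁴; J_DE = π(0.0747)⁴/32 = 3.06×10^-6 m⁴.
θ = (T/G)·Σ L_i/J_i = (993.0/77.8×10⁹)·(0.814/1.22×10^-6 + 0.419/3.48×10^-7 + 0.463/1.10×10^-7 + 1.36/3.06×10^-6) = 0.08349 rad.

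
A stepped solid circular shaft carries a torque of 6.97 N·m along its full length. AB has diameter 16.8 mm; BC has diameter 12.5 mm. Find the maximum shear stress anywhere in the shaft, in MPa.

18.2 MPa

Under the same torque, τ_max = 16T/(πd³) is largest where d is smallest — segment BC (d = 12.5 mm).
τ_max = 16·6.970/(π·(0.0125)³) = 1.817×10^7 Pa.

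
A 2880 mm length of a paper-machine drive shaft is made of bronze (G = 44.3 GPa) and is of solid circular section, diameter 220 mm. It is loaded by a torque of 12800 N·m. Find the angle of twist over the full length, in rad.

0.00362 rad

J = πd⁴/32 = π(0.220)⁴/32 = 2.300×10^-4 m⁴.
θ = T·L/(G·J) = 12800 × 2.88 / (44.3×10⁹ × 2.300×10^-4) = 3.618×10^-3 rad.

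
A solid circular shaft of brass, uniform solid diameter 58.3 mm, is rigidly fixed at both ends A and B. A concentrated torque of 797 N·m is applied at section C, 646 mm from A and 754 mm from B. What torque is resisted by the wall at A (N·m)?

With uniform GJ and both ends fixed, compatibility θ_AC = θ_CB gives T_A·a = T_B·b, together with T_A + T_B = T₀.
T_A = T₀·b/(a+b) = 797.0·754/1400 = 429.2 N·m; T_B = 367.8 N·m.

429 N·m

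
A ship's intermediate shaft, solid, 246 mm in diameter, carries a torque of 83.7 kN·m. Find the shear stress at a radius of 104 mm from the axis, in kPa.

24200 kPa

J = πd⁴/32 = π(0.246)⁴/32 = 3.595×10^-4 m⁴.
Shear stress varies linearly with radius: τ = T·r/J = 83700 × 0.104 / 3.595×10^-4 = 2.421×10^7 Pa.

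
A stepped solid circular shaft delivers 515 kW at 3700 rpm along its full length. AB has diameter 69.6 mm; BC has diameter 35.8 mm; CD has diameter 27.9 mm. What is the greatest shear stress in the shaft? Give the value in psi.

ω = 2π·3700/60 = 387.5 rad/s, so T = P/ω = 515×10³ / 387.5 = 1329 N·m.
Under the same torque, τ_max = 16T/(πd³) is largest where d is smallest — segment CD (d = 27.9 mm).
τ_max = 16·1329/(π·(0.0279)³) = 3.117×10^8 Pa.

45200 psi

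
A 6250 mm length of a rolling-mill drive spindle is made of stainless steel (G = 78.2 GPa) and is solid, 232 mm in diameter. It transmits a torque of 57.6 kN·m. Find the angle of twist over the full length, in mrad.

16.2 mrad

J = πd⁴/32 = π(0.232)⁴/32 = 2.844×10^-4 m⁴.
θ = T·L/(G·J) = 57600 × 6.25 / (78.2×10⁹ × 2.844×10^-4) = 0.01619 rad.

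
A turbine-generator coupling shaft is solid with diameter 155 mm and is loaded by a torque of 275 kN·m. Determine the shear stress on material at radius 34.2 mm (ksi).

J = πd⁴/32 = π(0.155)⁴/32 = 5.667×10^-5 m⁴.
Shear stress varies linearly with radius: τ = T·r/J = 275000 × 0.0342 / 5.667×10^-5 = 1.660×10^8 Pa.

24.1 ksi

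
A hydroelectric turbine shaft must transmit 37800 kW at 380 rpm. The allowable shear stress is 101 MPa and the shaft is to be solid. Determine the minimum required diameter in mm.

363 mm

ω = 2π·380/60 = 39.79 rad/s, so T = P/ω = 37800×10³ / 39.79 = 949900 N·m.
For a solid shaft τ_max = 16T/(πd³), so d = (16T/(π τ_allow))^(1/3) = (16·949900/(π·1.01×10^8))^(1/3) = 0.3632 m.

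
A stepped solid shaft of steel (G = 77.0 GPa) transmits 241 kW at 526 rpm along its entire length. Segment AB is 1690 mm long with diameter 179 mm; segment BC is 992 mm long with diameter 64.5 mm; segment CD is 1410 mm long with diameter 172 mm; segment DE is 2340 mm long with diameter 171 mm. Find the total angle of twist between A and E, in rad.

0.0366 rad

ω = 2π·526/60 = 55.08 rad/s, so T = P/ω = 241×10³ / 55.08 = 4375 N·m.
J_AB = π(0.179)⁴/32 = 1.01×10^-4 m⁴; J_BC = π(0.0645)⁴/32 = 1.70×10^-6 m⁴; J_CD = π(0.172)⁴/32 = 8.59×10^-5 m⁴; J_DE = π(0.171)⁴/32 = 8.39×10^-5 m⁴.
θ = (T/G)·Σ L_i/J_i = (4375/77.0×10⁹)·(1.69/1.01×10^-4 + 0.992/1.70×10^-6 + 1.41/8.59×10^-5 + 2.34/8.39×10^-5) = 0.03664 rad.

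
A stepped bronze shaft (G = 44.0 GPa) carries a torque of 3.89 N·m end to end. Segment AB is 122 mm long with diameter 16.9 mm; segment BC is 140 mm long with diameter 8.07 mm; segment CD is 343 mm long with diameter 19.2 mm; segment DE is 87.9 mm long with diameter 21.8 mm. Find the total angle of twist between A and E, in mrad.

33.7 mrad

J_AB = π(0.0169)⁴/32 = 8.01×10^-9 m⁴; J_BC = π(0.00807)⁴/32 = 4.16×10^-10 m⁴; J_CD = π(0.0192)⁴/32 = 1.33×10^-8 m⁴; J_DE = π(0.0218)⁴/32 = 2.22×10^-8 m⁴.
θ = (T/G)·Σ L_i/J_i = (3.890/44.0×10⁹)·(0.122/8.01×10^-9 + 0.140/4.16×10^-10 + 0.343/1.33×10^-8 + 0.0879/2.22×10^-8) = 0.03370 rad.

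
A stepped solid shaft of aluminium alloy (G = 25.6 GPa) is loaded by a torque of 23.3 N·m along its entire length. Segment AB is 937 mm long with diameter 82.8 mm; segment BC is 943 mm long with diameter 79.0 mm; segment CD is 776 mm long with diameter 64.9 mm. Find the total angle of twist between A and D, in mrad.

0.815 mrad

J_AB = π(0.0828)⁴/32 = 4.61×10^-6 m⁴; J_BC = π(0.0790)⁴/32 = 3.82×10^-6 m⁴; J_CD = π(0.0649)⁴/32 = 1.74×10^-6 m⁴.
θ = (T/G)·Σ L_i/J_i = (23.30/25.6×10⁹)·(0.937/4.61×10^-6 + 0.943/3.82×10^-6 + 0.776/1.74×10^-6) = 8.148×10^-4 rad.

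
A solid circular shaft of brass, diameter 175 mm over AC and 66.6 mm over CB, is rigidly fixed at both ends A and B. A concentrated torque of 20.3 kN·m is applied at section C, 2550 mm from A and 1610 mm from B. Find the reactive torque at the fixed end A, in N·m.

Compatibility: T_A·a/J_AC = T_B·b/J_CB with T_A + T_B = T₀.
J_AC = 9.21×10^-5 m⁴, J_CB = 1.93×10^-6 m⁴, so T_A = T₀·(J_AC/a)/((J_AC/a)+(J_CB/b)) = 19650 N·m, T_B = 652.8 N·m.

19600 N·m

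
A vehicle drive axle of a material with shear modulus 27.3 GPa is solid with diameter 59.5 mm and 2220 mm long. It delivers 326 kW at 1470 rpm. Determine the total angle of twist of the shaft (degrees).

ω = 2π·1470/60 = 153.9 rad/s, so T = P/ω = 326×10³ / 153.9 = 2118 N·m.
J = πd⁴/32 = π(0.0595)⁴/32 = 1.230×10^-6 m⁴.
θ = T·L/(G·J) = 2118 × 2.22 / (27.3×10⁹ × 1.230×10^-6) = 0.1400 rad.

8.02°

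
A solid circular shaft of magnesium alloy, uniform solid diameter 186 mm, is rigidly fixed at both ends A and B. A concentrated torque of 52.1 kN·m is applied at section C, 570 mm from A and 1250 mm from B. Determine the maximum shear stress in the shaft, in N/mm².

With uniform GJ and both ends fixed, compatibility θ_AC = θ_CB gives T_A·a = T_B·b, together with T_A + T_B = T₀.
T_A = T₀·b/(a+b) = 52100·1250/1820 = 35780 N·m; T_B = 16320 N·m.
τ in each portion: τ_AC = 2.83×10^7 Pa, τ_CB = 1.29×10^7 Pa; maximum is in AC.
τ_max = T_AC·r/J = 35780·0.0930/1.18×10^-4 = 2.832×10^7 Pa.

28.3 N/mm²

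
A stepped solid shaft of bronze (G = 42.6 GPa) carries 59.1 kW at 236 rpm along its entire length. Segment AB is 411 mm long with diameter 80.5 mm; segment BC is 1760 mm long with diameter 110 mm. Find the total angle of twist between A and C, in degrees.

0.714°

ω = 2π·236/60 = 24.71 rad/s, so T = P/ω = 59.1×10³ / 24.71 = 2391 N·m.
J_AB = π(0.0805)⁴/32 = 4.12×10^-6 m⁴; J_BC = π(0.110)⁴/32 = 1.44×10^-5 m⁴.
θ = (T/G)·Σ L_i/J_i = (2391/42.6×10⁹)·(0.411/4.12×10^-6 + 1.76/1.44×10^-5) = 0.01247 rad.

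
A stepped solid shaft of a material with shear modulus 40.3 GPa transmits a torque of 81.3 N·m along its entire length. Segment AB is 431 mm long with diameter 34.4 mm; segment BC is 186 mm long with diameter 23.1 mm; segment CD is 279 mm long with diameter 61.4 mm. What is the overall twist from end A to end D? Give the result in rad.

J_AB = π(0.0344)⁴/32 = 1.37×10^-7 m⁴; J_BC = π(0.0231)⁴/32 = 2.80×10^-8 m⁴; J_CD = π(0.0614)⁴/32 = 1.40×10^-6 m⁴.
θ = (T/G)·Σ L_i/J_i = (81.30/40.3×10⁹)·(0.431/1.37×10^-7 + 0.186/2.80×10^-8 + 0.279/1.40×10^-6) = 0.02015 rad.

0.0202 rad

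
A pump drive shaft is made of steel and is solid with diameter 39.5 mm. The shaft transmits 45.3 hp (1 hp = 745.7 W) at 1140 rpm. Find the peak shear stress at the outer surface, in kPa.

23400 kPa

ω = 2π·1140/60 = 119.4 rad/s, so T = P/ω = 45.3×745.7 / 119.4 = 283.0 N·m.
J = πd⁴/32 = π(0.0395)⁴/32 = 2.390×10^-7 m⁴.
τ_max = T·r/J = 283.0 × 0.0198 / 2.390×10^-7 = 2.338×10^7 Pa.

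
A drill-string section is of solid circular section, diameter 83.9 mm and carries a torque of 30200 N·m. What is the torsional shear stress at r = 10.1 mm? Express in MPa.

J = πd⁴/32 = π(0.0839)⁴/32 = 4.865×10^-6 m⁴.
Shear stress varies linearly with radius: τ = T·r/J = 30200 × 0.0101 / 4.865×10^-6 = 6.270×10^7 Pa.

62.7 MPa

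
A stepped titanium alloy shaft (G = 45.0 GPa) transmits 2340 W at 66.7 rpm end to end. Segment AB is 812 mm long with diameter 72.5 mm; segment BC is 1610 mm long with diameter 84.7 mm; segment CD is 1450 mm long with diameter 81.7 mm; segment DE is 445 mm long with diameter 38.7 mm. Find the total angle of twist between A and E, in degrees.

ω = 2π·66.7/60 = 6.985 rad/s, so T = P/ω = 2340 / 6.985 = 335.0 N·m.
J_AB = π(0.0725)⁴/32 = 2.71×10^-6 m⁴; J_BC = π(0.0847)⁴/32 = 5.05×10^-6 m⁴; J_CD = π(0.0817)⁴/32 = 4.37×10^-6 m⁴; J_DE = π(0.0387)⁴/32 = 2.20×10^-7 m⁴.
θ = (T/G)·Σ L_i/J_i = (335.0/45.0×10⁹)·(0.812/2.71×10^-6 + 1.61/5.05×10^-6 + 1.45/4.37×10^-6 + 0.445/2.20×10^-7) = 0.02211 rad.

1.27°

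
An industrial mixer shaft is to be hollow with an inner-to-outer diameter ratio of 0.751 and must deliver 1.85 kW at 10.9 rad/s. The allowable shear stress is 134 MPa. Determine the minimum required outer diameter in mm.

ω = 10.9 rad/s, so T = P/ω = 1.85×10³ / 10.90 = 169.7 N·m.
For a hollow shaft with d_i/d_o = 0.751: τ_max = 16T/(π d_o³ (1−k⁴)), so d_o = [16T/(π τ_allow (1−k⁴))]^(1/3) = [16·169.7/(π·1.34×10^8·0.6819)]^(1/3) = 0.02115 m.

21.1 mm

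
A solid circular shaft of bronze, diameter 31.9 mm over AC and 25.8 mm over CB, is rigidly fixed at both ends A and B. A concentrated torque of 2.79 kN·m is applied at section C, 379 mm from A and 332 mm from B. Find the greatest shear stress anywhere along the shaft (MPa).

Compatibility: T_A·a/J_AC = T_B·b/J_CB with T_A + T_B = T₀.
J_AC = 1.02×10^-7 m⁴, J_CB = 4.35×10^-8 m⁴, so T_A = T₀·(J_AC/a)/((J_AC/a)+(J_CB/b)) = 1874 N·m, T_B = 915.6 N·m.
τ in each portion: τ_AC = 2.94×10^8 Pa, τ_CB = 2.72×10^8 Pa; maximum is in AC.
τ_max = T_AC·r/J = 1874·0.0159/1.02×10^-7 = 2.941×10^8 Pa.

294 MPa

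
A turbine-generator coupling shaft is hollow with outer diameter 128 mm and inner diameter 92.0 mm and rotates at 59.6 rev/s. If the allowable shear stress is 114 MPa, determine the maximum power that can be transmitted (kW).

12900 kW

J = π(d_o⁴ − d_i⁴)/32 = π(0.128⁴ − 0.0920⁴)/32 = 1.932×10^-5 m⁴.
T_max = τ_allow·J/r = 1.14×10^8 × 1.932×10^-5 / 0.0640 = 34410 N·m.
ω = 2π·59.6 = 374.5 rad/s, so P_max = T_max·ω = 1.289×10^7 W.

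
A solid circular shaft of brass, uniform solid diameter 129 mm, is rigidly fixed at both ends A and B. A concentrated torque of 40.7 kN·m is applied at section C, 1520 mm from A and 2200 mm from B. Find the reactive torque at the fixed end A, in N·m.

24100 N·m

With uniform GJ and both ends fixed, compatibility θ_AC = θ_CB gives T_A·a = T_B·b, together with T_A + T_B = T₀.
T_A = T₀·b/(a+b) = 40700·2200/3720 = 24070 N·m; T_B = 16630 N·m.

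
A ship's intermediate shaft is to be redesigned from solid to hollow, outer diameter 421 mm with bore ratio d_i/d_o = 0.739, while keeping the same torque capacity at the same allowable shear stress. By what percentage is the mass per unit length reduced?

Equal τ_max and T ⇒ the solid shaft needs d_s³ = d_o³(1−k⁴), so d_s = 421·(1−0.739⁴)^(1/3) = 374.1 mm.
Area ratio A_h/A_s = d_o²(1−k²)/d_s² = (1−k²)/(1−k⁴)^(2/3) = 0.5748.
Mass saving = 1 − 0.5748 = 42.5 %.

42.5 %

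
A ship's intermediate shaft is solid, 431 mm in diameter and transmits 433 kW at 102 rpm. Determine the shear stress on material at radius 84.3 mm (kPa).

ω = 2π·102/60 = 10.68 rad/s, so T = P/ω = 433×10³ / 10.68 = 40540 N·m.
J = πd⁴/32 = π(0.431)⁴/32 = 3.388×10^-3 m⁴.
Shear stress varies linearly with radius: τ = T·r/J = 40540 × 0.0843 / 3.388×10^-3 = 1.009×10^6 Pa.

1010 kPa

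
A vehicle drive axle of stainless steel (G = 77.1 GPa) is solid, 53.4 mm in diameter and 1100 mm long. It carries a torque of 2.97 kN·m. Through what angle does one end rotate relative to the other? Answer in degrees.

J = πd⁴/32 = π(0.0534)⁴/32 = 7.983×10^-7 m⁴.
θ = T·L/(G·J) = 2970 × 1.10 / (77.1×10⁹ × 7.983×10^-7) = 0.05308 rad.

3.04°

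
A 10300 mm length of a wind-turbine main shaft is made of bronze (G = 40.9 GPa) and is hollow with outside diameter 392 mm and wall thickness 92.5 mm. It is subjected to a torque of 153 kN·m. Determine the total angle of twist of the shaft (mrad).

J = π(d_o⁴ − d_i⁴)/32 = π(0.392⁴ − 0.207⁴)/32 = 2.138×10^-3 m⁴.
θ = T·L/(G·J) = 153000 × 10.3 / (40.9×10⁹ × 2.138×10^-3) = 0.01802 rad.

18.0 mrad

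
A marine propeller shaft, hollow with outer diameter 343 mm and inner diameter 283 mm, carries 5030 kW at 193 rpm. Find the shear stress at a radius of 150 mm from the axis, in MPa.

51.2 MPa

ω = 2π·193/60 = 20.21 rad/s, so T = P/ω = 5030×10³ / 20.21 = 248900 N·m.
J = π(d_o⁴ − d_i⁴)/32 = π(0.343⁴ − 0.283⁴)/32 = 7.291×10^-4 m⁴.
Shear stress varies linearly with radius: τ = T·r/J = 248900 × 0.150 / 7.291×10^-4 = 5.120×10^7 Pa.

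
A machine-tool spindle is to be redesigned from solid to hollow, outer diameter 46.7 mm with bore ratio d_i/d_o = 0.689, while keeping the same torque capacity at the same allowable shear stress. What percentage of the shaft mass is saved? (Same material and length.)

37.7 %

Equal τ_max and T ⇒ the solid shaft needs d_s³ = d_o³(1−k⁴), so d_s = 46.7·(1−0.689⁴)^(1/3) = 42.89 mm.
Area ratio A_h/A_s = d_o²(1−k²)/d_s² = (1−k²)/(1−k⁴)^(2/3) = 0.6228.
Mass saving = 1 − 0.6228 = 37.7 %.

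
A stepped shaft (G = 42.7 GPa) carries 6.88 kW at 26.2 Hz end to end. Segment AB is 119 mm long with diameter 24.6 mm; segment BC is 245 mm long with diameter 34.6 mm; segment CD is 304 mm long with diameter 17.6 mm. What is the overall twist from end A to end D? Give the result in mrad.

ω = 2π·26.2 = 164.6 rad/s, so T = P/ω = 6.88×10³ / 164.6 = 41.79 N·m.
J_AB = π(0.0246)⁴/32 = 3.60×10^-8 m⁴; J_BC = π(0.0346)⁴/32 = 1.41×10^-7 m⁴; J_CD = π(0.0176)⁴/32 = 9.42×10^-9 m⁴.
θ = (T/G)·Σ L_i/J_i = (41.79/42.7×10⁹)·(0.119/3.60×10^-8 + 0.245/1.41×10^-7 + 0.304/9.42×10^-9) = 0.03653 rad.

36.5 mrad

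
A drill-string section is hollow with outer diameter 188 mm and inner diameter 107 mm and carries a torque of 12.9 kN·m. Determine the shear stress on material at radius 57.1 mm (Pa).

J = π(d_o⁴ − d_i⁴)/32 = π(0.188⁴ − 0.107⁴)/32 = 1.098×10^-4 m⁴.
Shear stress varies linearly with radius: τ = T·r/J = 12900 × 0.0571 / 1.098×10^-4 = 6.710×10^6 Pa.

6.71e6 Pa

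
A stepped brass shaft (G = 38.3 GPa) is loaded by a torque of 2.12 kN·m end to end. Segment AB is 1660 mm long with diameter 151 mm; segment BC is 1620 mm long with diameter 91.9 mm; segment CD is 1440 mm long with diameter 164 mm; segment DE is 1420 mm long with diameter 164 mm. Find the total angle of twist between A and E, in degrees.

J_AB = π(0.151)⁴/32 = 5.10×10^-5 m⁴; J_BC = π(0.0919)⁴/32 = 7.00×10^-6 m⁴; J_CD = π(0.164)⁴/32 = 7.10×10^-5 m⁴; J_DE = π(0.164)⁴/32 = 7.10×10^-5 m⁴.
θ = (T/G)·Σ L_i/J_i = (2120/38.3×10⁹)·(1.66/5.10×10^-5 + 1.62/7.00×10^-6 + 1.44/7.10×10^-5 + 1.42/7.10×10^-5) = 0.01683 rad.

0.965°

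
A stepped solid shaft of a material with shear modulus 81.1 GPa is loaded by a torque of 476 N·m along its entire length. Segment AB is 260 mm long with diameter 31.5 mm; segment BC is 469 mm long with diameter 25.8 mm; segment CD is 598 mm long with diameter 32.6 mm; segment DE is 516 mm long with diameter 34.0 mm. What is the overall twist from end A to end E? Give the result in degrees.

J_AB = π(0.0315)⁴/32 = 9.67×10^-8 m⁴; J_BC = π(0.0258)⁴/32 = 4.35×10^-8 m⁴; J_CD = π(0.0326)⁴/32 = 1.11×10^-7 m⁴; J_DE = π(0.0340)⁴/32 = 1.31×10^-7 m⁴.
θ = (T/G)·Σ L_i/J_i = (476.0/81.1×10⁹)·(0.260/9.67×10^-8 + 0.469/4.35×10^-8 + 0.598/1.11×10^-7 + 0.516/1.31×10^-7) = 0.1338 rad.

7.67°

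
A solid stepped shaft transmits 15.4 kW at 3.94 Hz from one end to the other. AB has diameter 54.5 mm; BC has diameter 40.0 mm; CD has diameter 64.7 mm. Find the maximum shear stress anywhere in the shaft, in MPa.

49.5 MPa

ω = 2π·3.94 = 24.76 rad/s, so T = P/ω = 15.4×10³ / 24.76 = 622.1 N·m.
Under the same torque, τ_max = 16T/(πd³) is largest where d is smallest — segment BC (d = 40.0 mm).
τ_max = 16·622.1/(π·(0.0400)³) = 4.950×10^7 Pa.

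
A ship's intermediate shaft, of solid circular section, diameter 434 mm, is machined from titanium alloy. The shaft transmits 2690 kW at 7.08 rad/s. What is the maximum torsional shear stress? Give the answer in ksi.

3.43 ksi

ω = 7.08 rad/s, so T = P/ω = 2690×10³ / 7.080 = 379900 N·m.
J = πd⁴/32 = π(0.434)⁴/32 = 3.483×10^-3 m⁴.
τ_max = T·r/J = 379900 × 0.217 / 3.483×10^-3 = 2.367×10^7 Pa.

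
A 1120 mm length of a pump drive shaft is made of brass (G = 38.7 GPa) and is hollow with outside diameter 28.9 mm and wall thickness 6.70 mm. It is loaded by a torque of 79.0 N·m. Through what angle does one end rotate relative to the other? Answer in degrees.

J = π(d_o⁴ − d_i⁴)/32 = π(0.0289⁴ − 0.0155⁴)/32 = 6.282×10^-8 m⁴.
θ = T·L/(G·J) = 79.00 × 1.12 / (38.7×10⁹ × 6.282×10^-8) = 0.03640 rad.

2.09°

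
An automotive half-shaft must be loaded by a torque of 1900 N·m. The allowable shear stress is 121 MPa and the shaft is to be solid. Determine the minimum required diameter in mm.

For a solid shaft τ_max = 16T/(πd³), so d = (16T/(π τ_allow))^(1/3) = (16·1900/(π·1.21×10^8))^(1/3) = 0.04308 m.

43.1 mm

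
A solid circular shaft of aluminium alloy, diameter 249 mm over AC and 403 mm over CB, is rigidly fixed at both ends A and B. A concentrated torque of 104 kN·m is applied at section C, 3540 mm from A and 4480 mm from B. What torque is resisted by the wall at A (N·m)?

16200 N·m

Compatibility: T_A·a/J_AC = T_B·b/J_CB with T_A + T_B = T₀.
J_AC = 3.77×10^-4 m⁴, J_CB = 2.59×10^-3 m⁴, so T_A = T₀·(J_AC/a)/((J_AC/a)+(J_CB/b)) = 16190 N·m, T_B = 87810 N·m.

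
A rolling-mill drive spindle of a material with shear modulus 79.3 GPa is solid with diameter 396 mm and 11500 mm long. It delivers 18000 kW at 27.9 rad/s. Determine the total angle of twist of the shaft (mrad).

38.8 mrad

ω = 27.9 rad/s, so T = P/ω = 18000×10³ / 27.90 = 645200 N·m.
J = πd⁴/32 = π(0.396)⁴/32 = 2.414×10^-3 m⁴.
θ = T·L/(G·J) = 645200 × 11.5 / (79.3×10⁹ × 2.414×10^-3) = 0.03875 rad.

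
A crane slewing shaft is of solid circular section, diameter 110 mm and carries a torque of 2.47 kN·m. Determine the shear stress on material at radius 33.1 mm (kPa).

J = πd⁴/32 = π(0.110)⁴/32 = 1.437×10^-5 m⁴.
Shear stress varies linearly with radius: τ = T·r/J = 2470 × 0.0331 / 1.437×10^-5 = 5.688×10^6 Pa.

5690 kPa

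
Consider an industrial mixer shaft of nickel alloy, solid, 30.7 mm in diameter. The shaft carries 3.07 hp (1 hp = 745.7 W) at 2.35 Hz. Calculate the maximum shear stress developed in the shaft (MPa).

ω = 2π·2.35 = 14.77 rad/s, so T = P/ω = 3.07×745.7 / 14.77 = 155.0 N·m.
J = πd⁴/32 = π(0.0307)⁴/32 = 8.721×10^-8 m⁴.
τ_max = T·r/J = 155.0 × 0.0153 / 8.721×10^-8 = 2.729×10^7 Pa.

27.3 MPa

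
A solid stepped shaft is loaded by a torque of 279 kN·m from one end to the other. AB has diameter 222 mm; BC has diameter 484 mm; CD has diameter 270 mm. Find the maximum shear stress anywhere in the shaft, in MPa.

130 MPa

Under the same torque, τ_max = 16T/(πd³) is largest where d is smallest — segment AB (d = 222 mm).
τ_max = 16·279000/(π·(0.222)³) = 1.299×10^8 Pa.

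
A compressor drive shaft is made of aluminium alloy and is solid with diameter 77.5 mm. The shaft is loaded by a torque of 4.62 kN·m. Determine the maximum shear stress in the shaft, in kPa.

J = πd⁴/32 = π(0.0775)⁴/32 = 3.542×10^-6 m⁴.
τ_max = T·r/J = 4620 × 0.0387 / 3.542×10^-6 = 5.055×10^7 Pa.

50500 kPa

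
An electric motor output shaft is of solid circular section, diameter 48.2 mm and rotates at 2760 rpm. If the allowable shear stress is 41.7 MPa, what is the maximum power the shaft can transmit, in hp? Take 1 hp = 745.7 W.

355 hp

J = πd⁴/32 = π(0.0482)⁴/32 = 5.299×10^-7 m⁴.
T_max = τ_allow·J/r = 4.17×10^7 × 5.299×10^-7 / 0.0241 = 916.9 N·m.
ω = 2π·2760/60 = 289.0 rad/s, so P_max = T_max·ω = 2.650×10^5 W.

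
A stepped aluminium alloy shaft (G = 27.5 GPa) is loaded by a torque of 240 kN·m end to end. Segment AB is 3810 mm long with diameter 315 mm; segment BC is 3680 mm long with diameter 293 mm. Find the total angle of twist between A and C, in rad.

0.0788 rad

J_AB = π(0.315)⁴/32 = 9.67×10^-4 m⁴; J_BC = π(0.293)⁴/32 = 7.24×10^-4 m⁴.
θ = (T/G)·Σ L_i/J_i = (240000/27.5×10⁹)·(3.81/9.67×10^-4 + 3.68/7.24×10^-4) = 0.07879 rad.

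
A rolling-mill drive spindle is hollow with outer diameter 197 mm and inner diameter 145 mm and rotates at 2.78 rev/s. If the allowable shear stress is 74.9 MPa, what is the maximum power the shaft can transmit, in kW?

1390 kW

J = π(d_o⁴ − d_i⁴)/32 = π(0.197⁴ − 0.145⁴)/32 = 1.045×10^-4 m⁴.
T_max = τ_allow·J/r = 7.49×10^7 × 1.045×10^-4 / 0.0985 = 79440 N·m.
ω = 2π·2.78 = 17.47 rad/s, so P_max = T_max·ω = 1.388×10^6 W.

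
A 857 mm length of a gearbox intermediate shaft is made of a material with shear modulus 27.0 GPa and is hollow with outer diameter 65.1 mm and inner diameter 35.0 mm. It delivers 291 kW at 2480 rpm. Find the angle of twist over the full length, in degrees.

ω = 2π·2480/60 = 259.7 rad/s, so T = P/ω = 291×10³ / 259.7 = 1121 N·m.
J = π(d_o⁴ − d_i⁴)/32 = π(0.0651⁴ − 0.0350⁴)/32 = 1.616×10^-6 m⁴.
θ = T·L/(G·J) = 1121 × 0.857 / (27.0×10⁹ × 1.616×10^-6) = 0.02201 rad.

1.26°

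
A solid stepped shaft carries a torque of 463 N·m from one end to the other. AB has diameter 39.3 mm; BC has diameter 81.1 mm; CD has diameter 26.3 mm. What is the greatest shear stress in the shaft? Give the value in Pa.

1.30e8 Pa

Under the same torque, τ_max = 16T/(πd³) is largest where d is smallest — segment CD (d = 26.3 mm).
τ_max = 16·463.0/(π·(0.0263)³) = 1.296×10^8 Pa.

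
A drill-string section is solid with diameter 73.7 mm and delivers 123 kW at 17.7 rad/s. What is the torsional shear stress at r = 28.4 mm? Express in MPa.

68.1 MPa

ω = 17.7 rad/s, so T = P/ω = 123×10³ / 17.70 = 6949 N·m.
J = πd⁴/32 = π(0.0737)⁴/32 = 2.896×10^-6 m⁴.
Shear stress varies linearly with radius: τ = T·r/J = 6949 × 0.0284 / 2.896×10^-6 = 6.814×10^7 Pa.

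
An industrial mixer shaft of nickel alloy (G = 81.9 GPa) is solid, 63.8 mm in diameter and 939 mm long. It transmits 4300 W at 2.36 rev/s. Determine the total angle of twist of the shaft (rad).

ω = 2π·2.36 = 14.83 rad/s, so T = P/ω = 4300 / 14.83 = 290.0 N·m.
J = πd⁴/32 = π(0.0638)⁴/32 = 1.627×10^-6 m⁴.
θ = T·L/(G·J) = 290.0 × 0.939 / (81.9×10⁹ × 1.627×10^-6) = 2.044×10^-3 rad.

0.00204 rad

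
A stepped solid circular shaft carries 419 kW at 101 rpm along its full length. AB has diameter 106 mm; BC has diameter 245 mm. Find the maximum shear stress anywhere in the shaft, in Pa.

1.69e8 Pa

ω = 2π·101/60 = 10.58 rad/s, so T = P/ω = 419×10³ / 10.58 = 39620 N·m.
Under the same torque, τ_max = 16T/(πd³) is largest where d is smallest — segment AB (d = 106 mm).
τ_max = 16·39620/(π·(0.106)³) = 1.694×10^8 Pa.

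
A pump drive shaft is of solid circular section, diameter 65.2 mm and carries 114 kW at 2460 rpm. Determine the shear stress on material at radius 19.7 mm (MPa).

4.91 MPa

ω = 2π·2460/60 = 257.6 rad/s, so T = P/ω = 114×10³ / 257.6 = 442.5 N·m.
J = πd⁴/32 = π(0.0652)⁴/32 = 1.774×10^-6 m⁴.
Shear stress varies linearly with radius: τ = T·r/J = 442.5 × 0.0197 / 1.774×10^-6 = 4.914×10^6 Pa.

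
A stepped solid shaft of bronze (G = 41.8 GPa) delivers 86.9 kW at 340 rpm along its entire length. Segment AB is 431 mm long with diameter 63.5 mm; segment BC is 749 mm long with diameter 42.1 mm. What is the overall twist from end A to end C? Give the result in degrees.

9.03°

ω = 2π·340/60 = 35.60 rad/s, so T = P/ω = 86.9×10³ / 35.60 = 2441 N·m.
J_AB = π(0.0635)⁴/32 = 1.60×10^-6 m⁴; J_BC = π(0.0421)⁴/32 = 3.08×10^-7 m⁴.
θ = (T/G)·Σ L_i/J_i = (2441/41.8×10⁹)·(0.431/1.60×10^-6 + 0.749/3.08×10^-7) = 0.1576 rad.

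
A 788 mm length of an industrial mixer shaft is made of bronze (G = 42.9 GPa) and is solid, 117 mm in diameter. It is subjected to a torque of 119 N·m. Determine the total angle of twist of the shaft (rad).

1.19e-4 rad

J = πd⁴/32 = π(0.117)⁴/32 = 1.840×10^-5 m⁴.
θ = T·L/(G·J) = 119.0 × 0.788 / (42.9×10⁹ × 1.840×10^-5) = 1.188×10^-4 rad.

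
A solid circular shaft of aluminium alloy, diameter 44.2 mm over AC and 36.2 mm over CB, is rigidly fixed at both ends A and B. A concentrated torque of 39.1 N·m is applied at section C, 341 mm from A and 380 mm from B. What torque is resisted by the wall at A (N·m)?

Compatibility: T_A·a/J_AC = T_B·b/J_CB with T_A + T_B = T₀.
J_AC = 3.75×10^-7 m⁴, J_CB = 1.69×10^-7 m⁴, so T_A = T₀·(J_AC/a)/((J_AC/a)+(J_CB/b)) = 27.85 N·m, T_B = 11.25 N·m.

27.9 N·m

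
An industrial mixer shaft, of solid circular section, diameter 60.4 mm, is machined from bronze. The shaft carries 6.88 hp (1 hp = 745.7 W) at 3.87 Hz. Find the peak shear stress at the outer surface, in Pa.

ω = 2π·3.87 = 24.32 rad/s, so T = P/ω = 6.88×745.7 / 24.32 = 211.0 N·m.
J = πd⁴/32 = π(0.0604)⁴/32 = 1.307×10^-6 m⁴.
τ_max = T·r/J = 211.0 × 0.0302 / 1.307×10^-6 = 4.877×10^6 Pa.

4.88e6 Pa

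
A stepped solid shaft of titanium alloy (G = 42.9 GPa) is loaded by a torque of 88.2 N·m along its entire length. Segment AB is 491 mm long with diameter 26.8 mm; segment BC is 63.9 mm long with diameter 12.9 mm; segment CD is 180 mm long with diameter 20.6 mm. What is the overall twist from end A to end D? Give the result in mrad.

89.2 mrad

J_AB = π(0.0268)⁴/32 = 5.06×10^-8 m⁴; J_BC = π(0.0129)⁴/32 = 2.72×10^-9 m⁴; J_CD = π(0.0206)⁴/32 = 1.77×10^-8 m⁴.
θ = (T/G)·Σ L_i/J_i = (88.20/42.9×10⁹)·(0.491/5.06×10^-8 + 0.0639/2.72×10^-9 + 0.180/1.77×10^-8) = 0.08919 rad.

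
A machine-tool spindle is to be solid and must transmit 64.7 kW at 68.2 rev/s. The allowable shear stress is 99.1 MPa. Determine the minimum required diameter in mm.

19.8 mm

ω = 2π·68.2 = 428.5 rad/s, so T = P/ω = 64.7×10³ / 428.5 = 151.0 N·m.
For a solid shaft τ_max = 16T/(πd³), so d = (16T/(π τ_allow))^(1/3) = (16·151.0/(π·9.91×10^7))^(1/3) = 0.01980 m.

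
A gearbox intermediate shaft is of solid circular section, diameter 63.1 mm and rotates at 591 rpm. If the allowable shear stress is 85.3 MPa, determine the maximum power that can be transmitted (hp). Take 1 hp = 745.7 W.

349 hp

J = πd⁴/32 = π(0.0631)⁴/32 = 1.556×10^-6 m⁴.
T_max = τ_allow·J/r = 8.53×10^7 × 1.556×10^-6 / 0.0316 = 4208 N·m.
ω = 2π·591/60 = 61.89 rad/s, so P_max = T_max·ω = 2.604×10^5 W.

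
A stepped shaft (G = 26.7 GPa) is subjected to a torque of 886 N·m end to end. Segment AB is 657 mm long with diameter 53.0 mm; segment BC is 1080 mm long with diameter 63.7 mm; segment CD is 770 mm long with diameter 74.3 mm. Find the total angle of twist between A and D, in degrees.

J_AB = π(0.0530)⁴/32 = 7.75×10^-7 m⁴; J_BC = π(0.0637)⁴/32 = 1.62×10^-6 m⁴; J_CD = π(0.0743)⁴/32 = 2.99×10^-6 m⁴.
θ = (T/G)·Σ L_i/J_i = (886.0/26.7×10⁹)·(0.657/7.75×10^-7 + 1.08/1.62×10^-6 + 0.770/2.99×10^-6) = 0.05886 rad.

3.37°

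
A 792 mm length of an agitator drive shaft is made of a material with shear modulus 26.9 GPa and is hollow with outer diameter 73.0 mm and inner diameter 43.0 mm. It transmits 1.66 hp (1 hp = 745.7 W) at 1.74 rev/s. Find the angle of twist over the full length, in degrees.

0.0779°

ω = 2π·1.74 = 10.93 rad/s, so T = P/ω = 1.66×745.7 / 10.93 = 113.2 N·m.
J = π(d_o⁴ − d_i⁴)/32 = π(0.0730⁴ − 0.0430⁴)/32 = 2.452×10^-6 m⁴.
θ = T·L/(G·J) = 113.2 × 0.792 / (26.9×10⁹ × 2.452×10^-6) = 1.359×10^-3 rad.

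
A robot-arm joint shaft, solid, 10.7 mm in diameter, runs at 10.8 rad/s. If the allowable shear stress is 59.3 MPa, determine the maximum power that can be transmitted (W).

154 W

J = πd⁴/32 = π(0.0107)⁴/32 = 1.287×10^-9 m⁴.
T_max = τ_allow·J/r = 5.93×10^7 × 1.287×10^-9 / 0.00535 = 14.26 N·m.
ω = 10.8 rad/s, so P_max = T_max·ω = 154.0 W.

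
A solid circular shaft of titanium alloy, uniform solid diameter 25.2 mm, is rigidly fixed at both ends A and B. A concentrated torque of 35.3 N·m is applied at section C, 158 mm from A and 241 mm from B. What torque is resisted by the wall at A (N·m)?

21.3 N·m

With uniform GJ and both ends fixed, compatibility θ_AC = θ_CB gives T_A·a = T_B·b, together with T_A + T_B = T₀.
T_A = T₀·b/(a+b) = 35.30·241/399.0 = 21.32 N·m; T_B = 13.98 N·m.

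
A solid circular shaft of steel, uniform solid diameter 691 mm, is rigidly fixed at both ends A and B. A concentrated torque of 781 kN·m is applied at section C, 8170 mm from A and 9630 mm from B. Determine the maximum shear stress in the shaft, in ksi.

0.946 ksi

With uniform GJ and both ends fixed, compatibility θ_AC = θ_CB gives T_A·a = T_B·b, together with T_A + T_B = T₀.
T_A = T₀·b/(a+b) = 781000·9630/17800 = 422500 N·m; T_B = 358500 N·m.
τ in each portion: τ_AC = 6.52×10^6 Pa, τ_CB = 5.53×10^6 Pa; maximum is in AC.
τ_max = T_AC·r/J = 422500·0.345/0.0224 = 6.522×10^6 Pa.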